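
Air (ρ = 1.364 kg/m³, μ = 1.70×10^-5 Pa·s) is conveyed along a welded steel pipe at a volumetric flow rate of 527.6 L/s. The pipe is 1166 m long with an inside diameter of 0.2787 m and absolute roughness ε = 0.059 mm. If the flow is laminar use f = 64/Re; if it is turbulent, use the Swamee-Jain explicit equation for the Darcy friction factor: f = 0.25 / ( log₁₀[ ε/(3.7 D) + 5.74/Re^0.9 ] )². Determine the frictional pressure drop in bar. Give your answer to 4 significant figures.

Q = 527.6 L/s = 527.6/1000 = 0.5276 m³/s.
Cross-sectional area A = πD²/4 = π(0.2787)²/4 = 0.061 m²; mean velocity V = Q/A = 0.5276/0.061 = 8.649 m/s.
Reynolds number Re = ρVD/μ = 1.364 · 8.649 · 0.2787 / 1.7e-05 = 1.934e+05.
Re > 4000 → turbulent. Relative roughness ε/D = 5.9e-05/0.2787 = 0.000212. Swamee-Jain: f = 0.25/(log₁₀[0.000212/3.7 + 5.74/1.934e+05^0.9])² = 0.25/(log₁₀[5.72e-05 + 0.0001])² = 0.25/(-3.803)² = 0.01729.
Darcy-Weisbach: ΔP = f(L/D)(ρV²/2) = 0.01729·(1166/0.2787)·(1.364·8.649²/2) = 0.01729·4184·51.01 = 3689 Pa.
ΔP = 3689 Pa = 0.03689 bar.

ΔP ≈ 0.03689 bar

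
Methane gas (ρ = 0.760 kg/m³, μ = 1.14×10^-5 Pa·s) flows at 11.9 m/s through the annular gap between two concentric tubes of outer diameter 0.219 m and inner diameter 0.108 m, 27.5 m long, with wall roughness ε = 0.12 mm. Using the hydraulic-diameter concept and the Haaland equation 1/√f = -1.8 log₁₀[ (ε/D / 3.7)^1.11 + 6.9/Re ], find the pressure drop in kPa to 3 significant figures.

ΔP ≈ 0.300 kPa

Hydraulic diameter D_h = 4A/P = D_o - D_i = 0.219 - 0.108 = 0.111 m.
Re = ρVD_h/μ = 0.76·11.9·0.111/1.14e-05 = 8.806e+04.
ε/D_h = 0.00012/0.111 = 0.00108; Haaland gives 1/√f = -1.8 log₁₀[0.000119+7.84e-05] = 6.667, so f = 0.0225.
ΔP = f(L/D_h)(ρV²/2) = 0.0225·27.5/0.111·53.81 = 299.9 Pa.
ΔP = 0.300 kPa.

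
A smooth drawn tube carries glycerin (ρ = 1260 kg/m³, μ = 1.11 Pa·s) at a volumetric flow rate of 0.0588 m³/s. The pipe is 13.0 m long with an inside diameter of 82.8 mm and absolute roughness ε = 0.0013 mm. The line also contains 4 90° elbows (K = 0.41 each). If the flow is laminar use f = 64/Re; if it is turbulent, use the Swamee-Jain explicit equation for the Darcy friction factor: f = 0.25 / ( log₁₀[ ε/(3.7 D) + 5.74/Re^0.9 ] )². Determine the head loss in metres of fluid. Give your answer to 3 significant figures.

Cross-sectional area A = πD²/4 = π(0.0828)²/4 = 0.005385 m²; mean velocity V = Q/A = 0.0588/0.005385 = 10.92 m/s.
Reynolds number Re = ρVD/μ = 1260 · 10.92 · 0.0828 / 1.11 = 1026.
Re < 2300 → laminar flow, so f = 64/Re = 64/1026 = 0.06236 (the turbulent correlation is not needed).
Total minor-loss coefficient ΣK = 4·0.41 = 1.64.
ΔP = [f·L/D + ΣK]·(ρV²/2) = [0.06236·13/0.0828 + 1.64]·(1260·10.92²/2) = [9.79 + 1.64]·7.513e+04 = 8.587e+05 Pa.
Head loss h_f = ΔP/(ρg) = 8.587e+05/(1260·9.81) = 69.5 m.

h_f ≈ 69.5 m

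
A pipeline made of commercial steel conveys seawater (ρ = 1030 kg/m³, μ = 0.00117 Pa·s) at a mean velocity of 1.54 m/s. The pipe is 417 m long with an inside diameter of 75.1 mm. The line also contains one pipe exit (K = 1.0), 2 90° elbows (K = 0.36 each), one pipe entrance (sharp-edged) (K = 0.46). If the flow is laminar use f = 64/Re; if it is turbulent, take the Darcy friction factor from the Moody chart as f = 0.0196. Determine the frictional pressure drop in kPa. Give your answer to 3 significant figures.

Reynolds number Re = ρVD/μ = 1030 · 1.54 · 0.0751 / 0.00117 = 1.018e+05.
Re > 4000 → turbulent; use the Moody-chart value f = 0.0196.
Total minor-loss coefficient ΣK = 1·1 + 2·0.36 + 1·0.46 = 2.18.
ΔP = [f·L/D + ΣK]·(ρV²/2) = [0.0196·417/0.0751 + 2.18]·(1030·1.54²/2) = [108.8 + 2.18]·1221 = 1.356e+05 Pa.
ΔP = 1.356e+05 Pa = 136 kPa.

ΔP ≈ 136 kPa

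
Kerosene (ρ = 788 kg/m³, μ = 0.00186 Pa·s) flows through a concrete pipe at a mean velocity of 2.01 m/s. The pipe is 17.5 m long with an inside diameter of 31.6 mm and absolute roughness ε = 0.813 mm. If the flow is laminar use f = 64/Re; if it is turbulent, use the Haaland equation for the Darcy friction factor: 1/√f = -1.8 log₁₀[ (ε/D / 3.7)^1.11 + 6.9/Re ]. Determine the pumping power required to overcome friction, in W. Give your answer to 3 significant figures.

P ≈ 76.5 W

Reynolds number Re = ρVD/μ = 788 · 2.01 · 0.0316 / 0.00186 = 2.691e+04.
Re > 4000 → turbulent. Relative roughness ε/D = 0.000813/0.0316 = 0.0257. Haaland: 1/√f = -1.8 log₁₀[(0.0257/3.7)^1.11 + 6.9/2.691e+04] = -1.8 log₁₀[0.00403 + 0.000256] = 4.263, so f = 0.05503.
Darcy-Weisbach: ΔP = f(L/D)(ρV²/2) = 0.05503·(17.5/0.0316)·(788·2.01²/2) = 0.05503·553.8·1592 = 4.851e+04 Pa.
Q = V·A = 2.01·0.0007843 = 0.001576 m³/s.
Pumping power P = QΔP = 0.001576·4.851e+04 = 76.47 W = 76.5 W.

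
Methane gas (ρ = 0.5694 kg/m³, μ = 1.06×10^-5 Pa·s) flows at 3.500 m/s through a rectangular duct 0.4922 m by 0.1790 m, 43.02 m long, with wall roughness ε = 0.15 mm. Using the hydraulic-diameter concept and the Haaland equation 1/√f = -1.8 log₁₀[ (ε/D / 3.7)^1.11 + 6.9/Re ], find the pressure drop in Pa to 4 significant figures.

ΔP ≈ 12.87 Pa

Hydraulic diameter D_h = 4A/P = 4·(0.4922·0.179)/(2·(0.4922+0.179)) = 0.3524/1.342 = 0.2625 m.
Re = ρVD_h/μ = 0.5694·3.5·0.2625/1.06e-05 = 4.936e+04.
ε/D_h = 0.00015/0.2625 = 0.000571; Haaland gives 1/√f = -1.8 log₁₀[5.88e-05+0.00014] = 6.664, so f = 0.02252.
ΔP = f(L/D_h)(ρV²/2) = 0.02252·43.02/0.2625·3.488 = 12.87 Pa.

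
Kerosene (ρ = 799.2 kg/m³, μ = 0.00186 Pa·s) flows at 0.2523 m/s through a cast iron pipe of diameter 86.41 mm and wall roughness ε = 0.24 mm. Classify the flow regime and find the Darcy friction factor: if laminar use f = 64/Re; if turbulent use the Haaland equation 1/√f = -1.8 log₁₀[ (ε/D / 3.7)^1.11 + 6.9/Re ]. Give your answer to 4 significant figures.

Re = ρVD/μ = 799.2·0.2523·0.08641/0.00186 = 9368.
Re > 4000 → turbulent. ε/D = 0.00024/0.08641 = 0.00278; Haaland: 1/√f = -1.8 log₁₀[0.00034 + 0.000737] = 5.342, so f = 0.03504.

f ≈ 0.03504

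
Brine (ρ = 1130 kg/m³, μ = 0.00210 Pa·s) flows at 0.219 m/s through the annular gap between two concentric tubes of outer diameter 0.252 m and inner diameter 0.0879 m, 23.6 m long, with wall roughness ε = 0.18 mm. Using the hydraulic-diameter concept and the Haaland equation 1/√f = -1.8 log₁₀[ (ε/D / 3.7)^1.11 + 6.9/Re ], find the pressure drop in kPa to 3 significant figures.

Hydraulic diameter D_h = 4A/P = D_o - D_i = 0.252 - 0.0879 = 0.1641 m.
Re = ρVD_h/μ = 1130·0.219·0.1641/0.0021 = 1.934e+04.
ε/D_h = 0.00018/0.1641 = 0.0011; Haaland gives 1/√f = -1.8 log₁₀[0.000121+0.000357] = 5.977, so f = 0.02799.
ΔP = f(L/D_h)(ρV²/2) = 0.02799·23.6/0.1641·27.1 = 109.1 Pa.
ΔP = 0.109 kPa.

ΔP ≈ 0.109 kPa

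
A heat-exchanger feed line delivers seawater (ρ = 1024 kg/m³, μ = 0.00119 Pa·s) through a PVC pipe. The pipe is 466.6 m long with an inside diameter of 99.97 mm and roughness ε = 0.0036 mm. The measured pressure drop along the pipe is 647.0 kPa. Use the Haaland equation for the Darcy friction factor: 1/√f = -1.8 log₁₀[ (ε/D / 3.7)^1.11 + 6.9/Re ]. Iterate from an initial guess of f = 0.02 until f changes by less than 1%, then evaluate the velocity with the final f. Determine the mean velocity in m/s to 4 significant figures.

Rearranging Darcy-Weisbach: V = √(2·ΔP·D/(f·L·ρ)). With ε/D = 3.6e-06/0.09997 = 3.6e-05, iterate starting from f = 0.02:
  f = 0.02 → V = √(2·6.47e+05·0.09997/(0.02·466.6·1024)) = 3.679 m/s; Re = ρVD/μ = 3.165e+05; f → 0.01452
  f = 0.01452 → V = 4.318 m/s; Re = 3.714e+05; f → 0.01414
  f = 0.01414 → V = 4.375 m/s; Re = 3.764e+05; f → 0.01411
Converged (Δf/f < 1%). With the final f = 0.01411: V = √(2·6.47e+05·0.09997/(0.01411·466.6·1024)) = 4.38 m/s.

V ≈ 4.380 m/s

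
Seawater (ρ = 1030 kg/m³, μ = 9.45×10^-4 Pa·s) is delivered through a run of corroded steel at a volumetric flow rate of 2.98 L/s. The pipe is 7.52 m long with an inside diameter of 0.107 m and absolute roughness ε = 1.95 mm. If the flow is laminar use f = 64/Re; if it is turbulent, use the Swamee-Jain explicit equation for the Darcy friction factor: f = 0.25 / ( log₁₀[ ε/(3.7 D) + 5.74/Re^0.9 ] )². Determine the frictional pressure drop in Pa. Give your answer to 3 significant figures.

ΔP ≈ 193 Pa

Q = 2.98 L/s = 2.98/1000 = 0.00298 m³/s.
Cross-sectional area A = πD²/4 = π(0.107)²/4 = 0.008992 m²; mean velocity V = Q/A = 0.00298/0.008992 = 0.3314 m/s.
Reynolds number Re = ρVD/μ = 1030 · 0.3314 · 0.107 / 0.000945 = 3.865e+04.
Re > 4000 → turbulent. Relative roughness ε/D = 0.00195/0.107 = 0.0182. Swamee-Jain: f = 0.25/(log₁₀[0.0182/3.7 + 5.74/3.865e+04^0.9])² = 0.25/(log₁₀[0.00493 + 0.000427])² = 0.25/(-2.271)² = 0.04845.
Darcy-Weisbach: ΔP = f(L/D)(ρV²/2) = 0.04845·(7.52/0.107)·(1030·0.3314²/2) = 0.04845·70.28·56.56 = 192.6 Pa.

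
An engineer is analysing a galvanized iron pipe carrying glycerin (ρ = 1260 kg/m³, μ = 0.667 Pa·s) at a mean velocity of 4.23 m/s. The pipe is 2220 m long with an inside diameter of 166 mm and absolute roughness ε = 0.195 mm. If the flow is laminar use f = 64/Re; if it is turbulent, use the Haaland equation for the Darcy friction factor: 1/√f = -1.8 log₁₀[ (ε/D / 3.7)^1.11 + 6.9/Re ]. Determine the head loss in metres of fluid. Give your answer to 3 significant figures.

Reynolds number Re = ρVD/μ = 1260 · 4.23 · 0.166 / 0.667 = 1326.
Re < 2300 → laminar flow, so f = 64/Re = 64/1326 = 0.04825 (the turbulent correlation is not needed).
Darcy-Weisbach: ΔP = f(L/D)(ρV²/2) = 0.04825·(2220/0.166)·(1260·4.23²/2) = 0.04825·1.337e+04·1.127e+04 = 7.274e+06 Pa.
Head loss h_f = ΔP/(ρg) = 7.274e+06/(1260·9.81) = 588 m.

h_f ≈ 588 m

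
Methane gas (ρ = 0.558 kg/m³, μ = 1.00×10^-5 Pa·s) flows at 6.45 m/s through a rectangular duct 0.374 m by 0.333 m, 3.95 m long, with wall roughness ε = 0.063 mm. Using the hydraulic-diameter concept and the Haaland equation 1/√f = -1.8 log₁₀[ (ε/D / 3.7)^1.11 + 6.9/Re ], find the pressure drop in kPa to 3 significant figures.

ΔP ≈ 0.00233 kPa

Hydraulic diameter D_h = 4A/P = 4·(0.374·0.333)/(2·(0.374+0.333)) = 0.4982/1.414 = 0.3523 m.
Re = ρVD_h/μ = 0.558·6.45·0.3523/1e-05 = 1.268e+05.
ε/D_h = 6.3e-05/0.3523 = 0.000179; Haaland gives 1/√f = -1.8 log₁₀[1.62e-05+5.44e-05] = 7.472, so f = 0.01791.
ΔP = f(L/D_h)(ρV²/2) = 0.01791·3.95/0.3523·11.61 = 2.331 Pa.
ΔP = 0.00233 kPa.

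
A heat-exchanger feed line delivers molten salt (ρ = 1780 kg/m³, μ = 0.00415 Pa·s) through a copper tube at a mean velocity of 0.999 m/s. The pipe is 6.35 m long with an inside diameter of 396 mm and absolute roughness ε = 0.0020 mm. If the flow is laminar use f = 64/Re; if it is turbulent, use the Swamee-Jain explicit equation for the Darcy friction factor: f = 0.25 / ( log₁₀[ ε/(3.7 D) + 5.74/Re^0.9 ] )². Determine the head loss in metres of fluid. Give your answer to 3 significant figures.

h_f ≈ 0.0131 m

Reynolds number Re = ρVD/μ = 1780 · 0.999 · 0.396 / 0.00415 = 1.697e+05.
Re > 4000 → turbulent. Relative roughness ε/D = 2e-06/0.396 = 5.05e-06. Swamee-Jain: f = 0.25/(log₁₀[5.05e-06/3.7 + 5.74/1.697e+05^0.9])² = 0.25/(log₁₀[1.37e-06 + 0.000113])² = 0.25/(-3.943)² = 0.01608.
Darcy-Weisbach: ΔP = f(L/D)(ρV²/2) = 0.01608·(6.35/0.396)·(1780·0.999²/2) = 0.01608·16.04·888.2 = 229.1 Pa.
Head loss h_f = ΔP/(ρg) = 229.1/(1780·9.81) = 0.0131 m.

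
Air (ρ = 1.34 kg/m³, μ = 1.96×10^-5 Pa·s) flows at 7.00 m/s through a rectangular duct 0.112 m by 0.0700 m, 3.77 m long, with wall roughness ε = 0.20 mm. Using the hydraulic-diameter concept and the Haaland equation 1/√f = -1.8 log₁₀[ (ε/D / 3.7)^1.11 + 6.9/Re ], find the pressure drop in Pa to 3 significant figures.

ΔP ≈ 39.5 Pa

Hydraulic diameter D_h = 4A/P = 4·(0.112·0.07)/(2·(0.112+0.07)) = 0.03136/0.364 = 0.08615 m.
Re = ρVD_h/μ = 1.34·7·0.08615/1.96e-05 = 4.123e+04.
ε/D_h = 0.0002/0.08615 = 0.00232; Haaland gives 1/√f = -1.8 log₁₀[0.000279+0.000167] = 6.031, so f = 0.02749.
ΔP = f(L/D_h)(ρV²/2) = 0.02749·3.77/0.08615·32.83 = 39.5 Pa.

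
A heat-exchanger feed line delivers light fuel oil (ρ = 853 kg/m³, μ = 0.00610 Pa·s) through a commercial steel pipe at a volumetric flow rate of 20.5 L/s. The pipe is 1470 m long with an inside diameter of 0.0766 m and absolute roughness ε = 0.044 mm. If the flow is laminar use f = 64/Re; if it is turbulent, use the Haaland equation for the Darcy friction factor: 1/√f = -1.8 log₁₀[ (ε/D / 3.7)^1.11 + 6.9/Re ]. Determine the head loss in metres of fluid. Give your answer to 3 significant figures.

h_f ≈ 439 m

Q = 20.5 L/s = 20.5/1000 = 0.0205 m³/s.
Cross-sectional area A = πD²/4 = π(0.0766)²/4 = 0.004608 m²; mean velocity V = Q/A = 0.0205/0.004608 = 4.448 m/s.
Reynolds number Re = ρVD/μ = 853 · 4.448 · 0.0766 / 0.0061 = 4.765e+04.
Re > 4000 → turbulent. Relative roughness ε/D = 4.4e-05/0.0766 = 0.000574. Haaland: 1/√f = -1.8 log₁₀[(0.000574/3.7)^1.11 + 6.9/4.765e+04] = -1.8 log₁₀[5.92e-05 + 0.000145] = 6.643, so f = 0.02266.
Darcy-Weisbach: ΔP = f(L/D)(ρV²/2) = 0.02266·(1470/0.0766)·(853·4.448²/2) = 0.02266·1.919e+04·8440 = 3.67e+06 Pa.
Head loss h_f = ΔP/(ρg) = 3.67e+06/(853·9.81) = 439 m.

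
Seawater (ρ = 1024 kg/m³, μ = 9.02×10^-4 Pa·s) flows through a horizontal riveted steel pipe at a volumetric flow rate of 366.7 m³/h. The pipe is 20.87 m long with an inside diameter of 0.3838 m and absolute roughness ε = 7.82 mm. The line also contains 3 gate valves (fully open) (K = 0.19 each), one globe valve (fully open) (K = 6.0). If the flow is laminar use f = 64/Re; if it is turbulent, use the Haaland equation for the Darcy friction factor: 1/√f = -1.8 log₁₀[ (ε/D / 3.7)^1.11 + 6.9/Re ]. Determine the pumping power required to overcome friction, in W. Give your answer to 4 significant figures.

P ≈ 373.7 W

Q = 366.7 m³/h = 366.7/3600 = 0.1019 m³/s.
Cross-sectional area A = πD²/4 = π(0.3838)²/4 = 0.1157 m²; mean velocity V = Q/A = 0.1019/0.1157 = 0.8805 m/s.
Reynolds number Re = ρVD/μ = 1024 · 0.8805 · 0.3838 / 0.000902 = 3.836e+05.
Re > 4000 → turbulent. Relative roughness ε/D = 0.00782/0.3838 = 0.0204. Haaland: 1/√f = -1.8 log₁₀[(0.0204/3.7)^1.11 + 6.9/3.836e+05] = -1.8 log₁₀[0.00311 + 1.8e-05] = 4.509, so f = 0.04918.
Total minor-loss coefficient ΣK = 3·0.19 + 1·6 = 6.57.
ΔP = [f·L/D + ΣK]·(ρV²/2) = [0.04918·20.87/0.3838 + 6.57]·(1024·0.8805²/2) = [2.674 + 6.57]·396.9 = 3669 Pa.
Pumping power P = QΔP = 0.1019·3669 = 373.74 W = 373.7 W.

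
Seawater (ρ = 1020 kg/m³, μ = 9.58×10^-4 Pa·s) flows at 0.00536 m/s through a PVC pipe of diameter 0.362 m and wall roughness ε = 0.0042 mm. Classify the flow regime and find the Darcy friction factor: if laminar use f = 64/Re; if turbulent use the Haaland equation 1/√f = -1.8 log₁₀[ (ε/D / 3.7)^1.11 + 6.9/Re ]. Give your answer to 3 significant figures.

f ≈ 0.0310

Re = ρVD/μ = 1020·0.00536·0.362/0.000958 = 2066.
Re < 2300 → laminar, so f = 64/Re = 0.03098 (roughness is irrelevant in laminar flow).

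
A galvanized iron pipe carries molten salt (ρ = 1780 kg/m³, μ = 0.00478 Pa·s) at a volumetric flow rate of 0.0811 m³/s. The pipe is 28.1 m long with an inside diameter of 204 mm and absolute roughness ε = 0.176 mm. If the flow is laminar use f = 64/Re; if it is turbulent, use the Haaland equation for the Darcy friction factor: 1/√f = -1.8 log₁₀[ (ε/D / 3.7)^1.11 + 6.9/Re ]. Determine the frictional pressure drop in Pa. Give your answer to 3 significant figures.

Cross-sectional area A = πD²/4 = π(0.204)²/4 = 0.03269 m²; mean velocity V = Q/A = 0.0811/0.03269 = 2.481 m/s.
Reynolds number Re = ρVD/μ = 1780 · 2.481 · 0.204 / 0.00478 = 1.885e+05.
Re > 4000 → turbulent. Relative roughness ε/D = 0.000176/0.204 = 0.000863. Haaland: 1/√f = -1.8 log₁₀[(0.000863/3.7)^1.11 + 6.9/1.885e+05] = -1.8 log₁₀[9.29e-05 + 3.66e-05] = 6.998, so f = 0.02042.
Darcy-Weisbach: ΔP = f(L/D)(ρV²/2) = 0.02042·(28.1/0.204)·(1780·2.481²/2) = 0.02042·137.7·5479 = 1.541e+04 Pa.

ΔP ≈ 15400 Pa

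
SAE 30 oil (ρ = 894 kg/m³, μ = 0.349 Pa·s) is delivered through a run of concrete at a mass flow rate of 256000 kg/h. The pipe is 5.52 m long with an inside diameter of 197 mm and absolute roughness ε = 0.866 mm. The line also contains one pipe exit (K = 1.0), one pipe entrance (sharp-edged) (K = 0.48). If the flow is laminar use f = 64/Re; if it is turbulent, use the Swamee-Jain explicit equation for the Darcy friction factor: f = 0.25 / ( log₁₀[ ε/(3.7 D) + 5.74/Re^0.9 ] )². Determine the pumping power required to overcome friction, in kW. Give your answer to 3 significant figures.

ṁ = 256000 kg/h = 256000/3600 = 71.11 kg/s.
A = πD²/4 = π(0.197)²/4 = 0.03048 m²; mean velocity V = ṁ/(ρA) = 71.11/(894 · 0.03048) = 2.61 m/s.
Reynolds number Re = ρVD/μ = 894 · 2.61 · 0.197 / 0.349 = 1317.
Re < 2300 → laminar flow, so f = 64/Re = 64/1317 = 0.0486 (the turbulent correlation is not needed).
Total minor-loss coefficient ΣK = 1·1 + 1·0.48 = 1.48.
ΔP = [f·L/D + ΣK]·(ρV²/2) = [0.0486·5.52/0.197 + 1.48]·(894·2.61²/2) = [1.362 + 1.48]·3044 = 8651 Pa.
Q = ṁ/ρ = 71.11/894 = 0.07954 m³/s.
Pumping power P = QΔP = 0.07954·8651 = 688.1 W = 0.688 kW.

P ≈ 0.688 kW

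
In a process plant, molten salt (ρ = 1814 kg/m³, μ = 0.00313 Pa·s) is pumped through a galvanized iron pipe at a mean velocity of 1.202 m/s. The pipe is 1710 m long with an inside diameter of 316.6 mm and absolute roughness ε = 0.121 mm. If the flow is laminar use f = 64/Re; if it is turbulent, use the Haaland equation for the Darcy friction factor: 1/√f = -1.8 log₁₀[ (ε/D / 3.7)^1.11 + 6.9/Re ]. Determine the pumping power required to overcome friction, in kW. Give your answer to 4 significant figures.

Reynolds number Re = ρVD/μ = 1814 · 1.202 · 0.3166 / 0.00313 = 2.206e+05.
Re > 4000 → turbulent. Relative roughness ε/D = 0.000121/0.3166 = 0.000382. Haaland: 1/√f = -1.8 log₁₀[(0.000382/3.7)^1.11 + 6.9/2.206e+05] = -1.8 log₁₀[3.76e-05 + 3.13e-05] = 7.491, so f = 0.01782.
Darcy-Weisbach: ΔP = f(L/D)(ρV²/2) = 0.01782·(1710/0.3166)·(1814·1.202²/2) = 0.01782·5401·1310 = 1.261e+05 Pa.
Q = V·A = 1.202·0.07872 = 0.09463 m³/s.
Pumping power P = QΔP = 0.09463·1.261e+05 = 11936 W = 11.94 kW.

P ≈ 11.94 kW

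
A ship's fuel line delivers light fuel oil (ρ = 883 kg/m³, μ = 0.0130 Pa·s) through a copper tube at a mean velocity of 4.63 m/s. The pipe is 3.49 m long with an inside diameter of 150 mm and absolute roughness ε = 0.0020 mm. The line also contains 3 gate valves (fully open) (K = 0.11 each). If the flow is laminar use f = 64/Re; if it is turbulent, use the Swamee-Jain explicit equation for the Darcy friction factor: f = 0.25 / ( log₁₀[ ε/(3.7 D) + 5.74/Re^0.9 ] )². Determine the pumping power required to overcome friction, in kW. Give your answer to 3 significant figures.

P ≈ 0.635 kW

Reynolds number Re = ρVD/μ = 883 · 4.63 · 0.15 / 0.013 = 4.717e+04.
Re > 4000 → turbulent. Relative roughness ε/D = 2e-06/0.15 = 1.33e-05. Swamee-Jain: f = 0.25/(log₁₀[1.33e-05/3.7 + 5.74/4.717e+04^0.9])² = 0.25/(log₁₀[3.6e-06 + 0.000357])² = 0.25/(-3.443)² = 0.02109.
Total minor-loss coefficient ΣK = 3·0.11 = 0.33.
ΔP = [f·L/D + ΣK]·(ρV²/2) = [0.02109·3.49/0.15 + 0.33]·(883·4.63²/2) = [0.4907 + 0.33]·9464 = 7767 Pa.
Q = V·A = 4.63·0.01767 = 0.08182 m³/s.
Pumping power P = QΔP = 0.08182·7767 = 635.5 W = 0.635 kW.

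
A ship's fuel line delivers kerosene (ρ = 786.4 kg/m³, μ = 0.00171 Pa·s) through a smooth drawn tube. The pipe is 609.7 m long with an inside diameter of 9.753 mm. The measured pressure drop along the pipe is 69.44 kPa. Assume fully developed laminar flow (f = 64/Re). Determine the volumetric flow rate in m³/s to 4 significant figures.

Q ≈ 1.479×10^-5 m³/s

For laminar flow, f = 64/Re with Re = ρVD/μ, so Darcy-Weisbach reduces to ΔP = 32μLV/D². Solving for V: V = ΔP·D²/(32μL) = 6.944e+04·(0.009753)²/(32·0.00171·609.7) = 0.198 m/s.
Check: Re = ρVD/μ = 786.4·0.198·0.009753/0.00171 = 888 < 2300, so the laminar assumption holds.
Q = V·A = 0.198·(π/4·0.009753²) = 1.479e-05 m³/s = 1.479×10^-5 m³/s.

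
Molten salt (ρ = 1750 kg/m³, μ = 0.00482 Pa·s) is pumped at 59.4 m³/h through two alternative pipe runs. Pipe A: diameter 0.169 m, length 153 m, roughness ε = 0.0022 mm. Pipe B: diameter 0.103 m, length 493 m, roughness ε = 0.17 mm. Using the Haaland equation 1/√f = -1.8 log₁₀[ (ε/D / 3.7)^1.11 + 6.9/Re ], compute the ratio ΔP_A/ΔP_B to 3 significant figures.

Pipe A: V = Q/A = 0.0165/0.02243 = 0.7356 m/s; Re = 4.513e+04; ε/D = 1.3e-05; Haaland → f = 0.02123; ΔP_A = f(L/D)(ρV²/2) = 9098 Pa.
Pipe B: V = Q/A = 0.0165/0.008332 = 1.98 m/s; Re = 7.405e+04; ε/D = 0.00165; Haaland → f = 0.02454; ΔP_B = f(L/D)(ρV²/2) = 4.03e+05 Pa.
ΔP_A/ΔP_B = 9098/4.03e+05 = 0.0226.

ΔP_A/ΔP_B ≈ 0.0226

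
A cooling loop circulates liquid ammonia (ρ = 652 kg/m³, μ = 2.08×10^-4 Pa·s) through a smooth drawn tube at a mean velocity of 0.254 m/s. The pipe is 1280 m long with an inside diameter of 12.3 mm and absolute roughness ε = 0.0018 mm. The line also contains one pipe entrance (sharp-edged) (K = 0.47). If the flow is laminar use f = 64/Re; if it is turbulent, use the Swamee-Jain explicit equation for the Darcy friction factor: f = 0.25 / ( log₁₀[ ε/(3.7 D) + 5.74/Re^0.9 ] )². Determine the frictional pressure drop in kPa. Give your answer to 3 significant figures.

Reynolds number Re = ρVD/μ = 652 · 0.254 · 0.0123 / 0.000208 = 9793.
Re > 4000 → turbulent. Relative roughness ε/D = 1.8e-06/0.0123 = 0.000146. Swamee-Jain: f = 0.25/(log₁₀[0.000146/3.7 + 5.74/9793^0.9])² = 0.25/(log₁₀[3.96e-05 + 0.00147])² = 0.25/(-2.821)² = 0.03141.
Total minor-loss coefficient ΣK = 1·0.47 = 0.47.
ΔP = [f·L/D + ΣK]·(ρV²/2) = [0.03141·1280/0.0123 + 0.47]·(652·0.254²/2) = [3268 + 0.47]·21.03 = 6.875e+04 Pa.
ΔP = 6.875e+04 Pa = 68.7 kPa.

ΔP ≈ 68.7 kPa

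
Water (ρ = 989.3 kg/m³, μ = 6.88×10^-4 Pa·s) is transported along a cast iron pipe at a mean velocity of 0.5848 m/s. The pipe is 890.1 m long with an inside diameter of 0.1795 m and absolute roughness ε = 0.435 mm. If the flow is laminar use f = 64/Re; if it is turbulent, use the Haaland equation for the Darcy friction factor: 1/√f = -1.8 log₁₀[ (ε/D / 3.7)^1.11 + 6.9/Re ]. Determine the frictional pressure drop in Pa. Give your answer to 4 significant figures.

Reynolds number Re = ρVD/μ = 989.3 · 0.5848 · 0.1795 / 0.000688 = 1.509e+05.
Re > 4000 → turbulent. Relative roughness ε/D = 0.000435/0.1795 = 0.00242. Haaland: 1/√f = -1.8 log₁₀[(0.00242/3.7)^1.11 + 6.9/1.509e+05] = -1.8 log₁₀[0.000292 + 4.57e-05] = 6.248, so f = 0.02562.
Darcy-Weisbach: ΔP = f(L/D)(ρV²/2) = 0.02562·(890.1/0.1795)·(989.3·0.5848²/2) = 0.02562·4959·169.2 = 2.149e+04 Pa.

ΔP ≈ 21490 Pa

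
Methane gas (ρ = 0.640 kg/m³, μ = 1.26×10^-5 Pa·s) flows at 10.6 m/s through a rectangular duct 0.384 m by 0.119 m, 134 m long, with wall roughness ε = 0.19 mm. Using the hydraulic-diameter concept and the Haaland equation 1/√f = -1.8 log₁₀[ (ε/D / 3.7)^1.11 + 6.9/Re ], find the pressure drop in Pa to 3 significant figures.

ΔP ≈ 588 Pa

Hydraulic diameter D_h = 4A/P = 4·(0.384·0.119)/(2·(0.384+0.119)) = 0.1828/1.006 = 0.1817 m.
Re = ρVD_h/μ = 0.64·10.6·0.1817/1.26e-05 = 9.783e+04.
ε/D_h = 0.00019/0.1817 = 0.00105; Haaland gives 1/√f = -1.8 log₁₀[0.000115+7.05e-05] = 6.717, so f = 0.02217.
ΔP = f(L/D_h)(ρV²/2) = 0.02217·134/0.1817·35.96 = 587.8 Pa.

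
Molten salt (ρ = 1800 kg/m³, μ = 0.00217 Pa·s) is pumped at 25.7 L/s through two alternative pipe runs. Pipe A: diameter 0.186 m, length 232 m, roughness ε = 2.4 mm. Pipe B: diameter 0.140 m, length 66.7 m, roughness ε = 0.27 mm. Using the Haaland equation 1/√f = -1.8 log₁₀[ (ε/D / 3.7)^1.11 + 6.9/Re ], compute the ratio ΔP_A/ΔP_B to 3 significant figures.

Pipe A: V = Q/A = 0.0257/0.02717 = 0.9458 m/s; Re = 1.459e+05; ε/D = 0.0129; Haaland → f = 0.04181; ΔP_A = f(L/D)(ρV²/2) = 4.199e+04 Pa.
Pipe B: V = Q/A = 0.0257/0.01539 = 1.67 m/s; Re = 1.939e+05; ε/D = 0.00193; Haaland → f = 0.02407; ΔP_B = f(L/D)(ρV²/2) = 2.877e+04 Pa.
ΔP_A/ΔP_B = 4.199e+04/2.877e+04 = 1.46.

ΔP_A/ΔP_B ≈ 1.46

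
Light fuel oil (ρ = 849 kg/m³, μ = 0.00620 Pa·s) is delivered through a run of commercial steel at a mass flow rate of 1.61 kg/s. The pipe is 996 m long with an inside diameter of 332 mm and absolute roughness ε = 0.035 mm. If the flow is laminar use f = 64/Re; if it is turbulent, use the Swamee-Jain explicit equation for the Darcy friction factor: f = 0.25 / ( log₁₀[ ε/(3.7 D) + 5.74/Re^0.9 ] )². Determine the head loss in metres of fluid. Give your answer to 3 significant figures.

A = πD²/4 = π(0.332)²/4 = 0.08657 m²; mean velocity V = ṁ/(ρA) = 1.61/(849 · 0.08657) = 0.02191 m/s.
Reynolds number Re = ρVD/μ = 849 · 0.02191 · 0.332 / 0.0062 = 995.9.
Re < 2300 → laminar flow, so f = 64/Re = 64/995.9 = 0.06426 (the turbulent correlation is not needed).
Darcy-Weisbach: ΔP = f(L/D)(ρV²/2) = 0.06426·(996/0.332)·(849·0.02191²/2) = 0.06426·3000·0.2037 = 39.27 Pa.
Head loss h_f = ΔP/(ρg) = 39.27/(849·9.81) = 0.00472 m.

h_f ≈ 0.00472 m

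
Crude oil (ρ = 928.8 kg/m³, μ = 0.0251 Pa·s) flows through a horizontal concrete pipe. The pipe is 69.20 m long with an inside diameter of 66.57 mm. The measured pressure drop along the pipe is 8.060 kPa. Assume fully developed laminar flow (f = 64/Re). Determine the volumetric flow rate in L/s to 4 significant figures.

Q ≈ 2.237 L/s

For laminar flow, f = 64/Re with Re = ρVD/μ, so Darcy-Weisbach reduces to ΔP = 32μLV/D². Solving for V: V = ΔP·D²/(32μL) = 8060·(0.06657)²/(32·0.0251·69.2) = 0.6426 m/s.
Check: Re = ρVD/μ = 928.8·0.6426·0.06657/0.0251 = 1583 < 2300, so the laminar assumption holds.
Q = V·A = 0.6426·(π/4·0.06657²) = 0.002237 m³/s = 2.237 L/s.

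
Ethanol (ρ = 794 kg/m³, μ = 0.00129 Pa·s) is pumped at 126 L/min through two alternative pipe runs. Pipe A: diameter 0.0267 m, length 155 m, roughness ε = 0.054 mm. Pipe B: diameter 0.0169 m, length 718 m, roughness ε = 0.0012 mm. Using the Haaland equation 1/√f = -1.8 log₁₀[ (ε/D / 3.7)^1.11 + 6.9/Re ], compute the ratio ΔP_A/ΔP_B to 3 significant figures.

ΔP_A/ΔP_B ≈ 0.0311

Pipe A: V = Q/A = 0.0021/0.0005599 = 3.751 m/s; Re = 6.164e+04; ε/D = 0.00202; Haaland → f = 0.02586; ΔP_A = f(L/D)(ρV²/2) = 8.385e+05 Pa.
Pipe B: V = Q/A = 0.0021/0.0002243 = 9.362 m/s; Re = 9.738e+04; ε/D = 7.1e-05; Haaland → f = 0.01822; ΔP_B = f(L/D)(ρV²/2) = 2.694e+07 Pa.
ΔP_A/ΔP_B = 8.385e+05/2.694e+07 = 0.0311.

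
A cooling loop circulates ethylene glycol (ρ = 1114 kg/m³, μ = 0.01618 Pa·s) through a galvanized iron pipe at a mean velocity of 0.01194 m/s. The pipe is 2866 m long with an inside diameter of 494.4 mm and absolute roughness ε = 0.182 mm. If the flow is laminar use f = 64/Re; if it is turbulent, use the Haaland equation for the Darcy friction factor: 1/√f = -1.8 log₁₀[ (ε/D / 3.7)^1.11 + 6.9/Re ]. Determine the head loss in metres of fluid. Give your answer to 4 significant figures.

h_f ≈ 0.006633 m

Reynolds number Re = ρVD/μ = 1114 · 0.01194 · 0.4944 / 0.0162 = 406.4.
Re < 2300 → laminar flow, so f = 64/Re = 64/406.4 = 0.1575 (the turbulent correlation is not needed).
Darcy-Weisbach: ΔP = f(L/D)(ρV²/2) = 0.1575·(2866/0.4944)·(1114·0.01194²/2) = 0.1575·5797·0.07941 = 72.49 Pa.
Head loss h_f = ΔP/(ρg) = 72.49/(1114·9.81) = 0.006633 m.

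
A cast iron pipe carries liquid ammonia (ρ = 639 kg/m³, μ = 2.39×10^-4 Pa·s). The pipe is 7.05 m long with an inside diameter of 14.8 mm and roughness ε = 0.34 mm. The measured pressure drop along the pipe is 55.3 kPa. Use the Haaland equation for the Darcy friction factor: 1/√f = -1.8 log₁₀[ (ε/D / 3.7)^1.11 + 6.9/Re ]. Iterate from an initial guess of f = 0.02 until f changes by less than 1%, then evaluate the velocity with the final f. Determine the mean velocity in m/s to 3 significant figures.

Rearranging Darcy-Weisbach: V = √(2·ΔP·D/(f·L·ρ)). With ε/D = 0.00034/0.0148 = 0.023, iterate starting from f = 0.02:
  f = 0.02 → V = √(2·5.53e+04·0.0148/(0.02·7.05·639)) = 4.262 m/s; Re = ρVD/μ = 1.687e+05; f → 0.05164
  f = 0.05164 → V = 2.653 m/s; Re = 1.05e+05; f → 0.05177
Converged (Δf/f < 1%). With the final f = 0.05177: V = √(2·5.53e+04·0.0148/(0.05177·7.05·639)) = 2.649 m/s.

V ≈ 2.65 m/s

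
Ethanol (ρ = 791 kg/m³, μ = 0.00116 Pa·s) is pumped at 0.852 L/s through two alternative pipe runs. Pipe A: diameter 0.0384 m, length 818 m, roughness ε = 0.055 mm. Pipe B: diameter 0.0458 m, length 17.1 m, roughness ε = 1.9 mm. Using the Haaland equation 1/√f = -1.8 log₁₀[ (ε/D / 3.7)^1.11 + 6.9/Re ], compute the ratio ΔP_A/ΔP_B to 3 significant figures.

ΔP_A/ΔP_B ≈ 49.0

Pipe A: V = Q/A = 0.000852/0.001158 = 0.7357 m/s; Re = 1.926e+04; ε/D = 0.00143; Haaland → f = 0.02864; ΔP_A = f(L/D)(ρV²/2) = 1.306e+05 Pa.
Pipe B: V = Q/A = 0.000852/0.001647 = 0.5172 m/s; Re = 1.615e+04; ε/D = 0.0415; Haaland → f = 0.06749; ΔP_B = f(L/D)(ρV²/2) = 2665 Pa.
ΔP_A/ΔP_B = 1.306e+05/2665 = 49.0.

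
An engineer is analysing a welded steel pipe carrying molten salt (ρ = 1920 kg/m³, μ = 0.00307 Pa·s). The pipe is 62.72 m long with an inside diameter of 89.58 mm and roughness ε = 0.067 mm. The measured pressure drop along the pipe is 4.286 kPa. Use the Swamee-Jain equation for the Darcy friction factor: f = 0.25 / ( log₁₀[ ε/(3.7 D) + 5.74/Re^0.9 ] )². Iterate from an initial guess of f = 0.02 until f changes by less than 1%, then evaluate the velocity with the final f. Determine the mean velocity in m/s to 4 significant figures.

Rearranging Darcy-Weisbach: V = √(2·ΔP·D/(f·L·ρ)). With ε/D = 6.7e-05/0.08958 = 0.000748, iterate starting from f = 0.02:
  f = 0.02 → V = √(2·4286·0.08958/(0.02·62.72·1920)) = 0.5646 m/s; Re = ρVD/μ = 3.163e+04; f → 0.02525
  f = 0.02525 → V = 0.5025 m/s; Re = 2.815e+04; f → 0.02579
  f = 0.02579 → V = 0.4972 m/s; Re = 2.786e+04; f → 0.02584
Converged (Δf/f < 1%). With the final f = 0.02584: V = √(2·4286·0.08958/(0.02584·62.72·1920)) = 0.4967 m/s.

V ≈ 0.4967 m/s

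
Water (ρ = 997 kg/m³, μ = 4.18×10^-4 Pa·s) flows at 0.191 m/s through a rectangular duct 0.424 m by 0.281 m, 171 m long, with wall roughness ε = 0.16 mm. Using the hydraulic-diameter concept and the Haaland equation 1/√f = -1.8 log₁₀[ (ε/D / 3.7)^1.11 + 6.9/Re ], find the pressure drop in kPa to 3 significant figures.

ΔP ≈ 0.175 kPa

Hydraulic diameter D_h = 4A/P = 4·(0.424·0.281)/(2·(0.424+0.281)) = 0.4766/1.41 = 0.338 m.
Re = ρVD_h/μ = 997·0.191·0.338/0.000418 = 1.54e+05.
ε/D_h = 0.00016/0.338 = 0.000473; Haaland gives 1/√f = -1.8 log₁₀[4.77e-05+4.48e-05] = 7.261, so f = 0.01897.
ΔP = f(L/D_h)(ρV²/2) = 0.01897·171/0.338·18.19 = 174.5 Pa.
ΔP = 0.175 kPa.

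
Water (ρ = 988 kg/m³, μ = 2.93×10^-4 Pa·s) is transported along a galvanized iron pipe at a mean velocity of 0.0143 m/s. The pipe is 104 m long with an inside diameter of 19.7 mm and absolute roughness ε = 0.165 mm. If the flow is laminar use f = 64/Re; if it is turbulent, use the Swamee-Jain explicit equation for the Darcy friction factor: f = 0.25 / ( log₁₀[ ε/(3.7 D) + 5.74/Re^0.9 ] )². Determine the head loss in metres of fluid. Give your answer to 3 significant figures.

h_f ≈ 0.00371 m

Reynolds number Re = ρVD/μ = 988 · 0.0143 · 0.0197 / 0.000293 = 949.9.
Re < 2300 → laminar flow, so f = 64/Re = 64/949.9 = 0.06737 (the turbulent correlation is not needed).
Darcy-Weisbach: ΔP = f(L/D)(ρV²/2) = 0.06737·(104/0.0197)·(988·0.0143²/2) = 0.06737·5279·0.101 = 35.93 Pa.
Head loss h_f = ΔP/(ρg) = 35.93/(988·9.81) = 0.00371 m.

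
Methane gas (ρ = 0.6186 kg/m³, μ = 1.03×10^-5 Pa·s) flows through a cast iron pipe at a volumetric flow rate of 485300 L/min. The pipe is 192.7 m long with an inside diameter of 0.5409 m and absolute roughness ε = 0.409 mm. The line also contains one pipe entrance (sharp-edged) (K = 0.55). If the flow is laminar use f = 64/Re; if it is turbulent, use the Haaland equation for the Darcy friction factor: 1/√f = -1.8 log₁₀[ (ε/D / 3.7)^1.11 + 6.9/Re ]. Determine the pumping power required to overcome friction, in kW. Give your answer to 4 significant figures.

Q = 485300 L/min = 485300/60000 = 8.088 m³/s.
Cross-sectional area A = πD²/4 = π(0.5409)²/4 = 0.2298 m²; mean velocity V = Q/A = 8.088/0.2298 = 35.2 m/s.
Reynolds number Re = ρVD/μ = 0.6186 · 35.2 · 0.5409 / 1.03e-05 = 1.143e+06.
Re > 4000 → turbulent. Relative roughness ε/D = 0.000409/0.5409 = 0.000756. Haaland: 1/√f = -1.8 log₁₀[(0.000756/3.7)^1.11 + 6.9/1.143e+06] = -1.8 log₁₀[8.03e-05 + 6.03e-06] = 7.315, so f = 0.01869.
Total minor-loss coefficient ΣK = 1·0.55 = 0.55.
ΔP = [f·L/D + ΣK]·(ρV²/2) = [0.01869·192.7/0.5409 + 0.55]·(0.6186·35.2²/2) = [6.658 + 0.55]·383.2 = 2762 Pa.
Pumping power P = QΔP = 8.088·2762 = 22341 W = 22.34 kW.

P ≈ 22.34 kW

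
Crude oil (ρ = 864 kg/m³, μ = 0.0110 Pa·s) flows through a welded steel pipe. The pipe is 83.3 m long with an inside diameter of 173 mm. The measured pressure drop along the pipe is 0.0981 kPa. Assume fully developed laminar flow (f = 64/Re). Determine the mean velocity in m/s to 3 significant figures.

V ≈ 0.100 m/s

For laminar flow, f = 64/Re with Re = ρVD/μ, so Darcy-Weisbach reduces to ΔP = 32μLV/D². Solving for V: V = ΔP·D²/(32μL) = 98.1·(0.173)²/(32·0.011·83.3) = 0.1001 m/s.
Check: Re = ρVD/μ = 864·0.1001·0.173/0.011 = 1361 < 2300, so the laminar assumption holds.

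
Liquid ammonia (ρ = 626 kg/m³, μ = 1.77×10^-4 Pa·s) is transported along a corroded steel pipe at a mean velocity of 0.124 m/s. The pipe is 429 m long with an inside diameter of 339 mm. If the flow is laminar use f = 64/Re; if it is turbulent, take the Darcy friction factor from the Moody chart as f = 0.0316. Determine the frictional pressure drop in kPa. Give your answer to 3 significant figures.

Reynolds number Re = ρVD/μ = 626 · 0.124 · 0.339 / 0.000177 = 1.487e+05.
Re > 4000 → turbulent; use the Moody-chart value f = 0.0316.
Darcy-Weisbach: ΔP = f(L/D)(ρV²/2) = 0.0316·(429/0.339)·(626·0.124²/2) = 0.0316·1265·4.813 = 192.5 Pa.
ΔP = 192.5 Pa = 0.192 kPa.

ΔP ≈ 0.192 kPa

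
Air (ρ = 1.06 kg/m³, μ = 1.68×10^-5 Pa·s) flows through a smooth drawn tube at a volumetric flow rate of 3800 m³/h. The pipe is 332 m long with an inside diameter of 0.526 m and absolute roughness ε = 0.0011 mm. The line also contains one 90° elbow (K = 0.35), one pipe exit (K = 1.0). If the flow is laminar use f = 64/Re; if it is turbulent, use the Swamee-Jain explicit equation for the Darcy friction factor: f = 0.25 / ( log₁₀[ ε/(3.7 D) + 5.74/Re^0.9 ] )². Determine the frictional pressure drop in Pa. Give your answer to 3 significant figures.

Q = 3800 m³/h = 3800/3600 = 1.056 m³/s.
Cross-sectional area A = πD²/4 = π(0.526)²/4 = 0.2173 m²; mean velocity V = Q/A = 1.056/0.2173 = 4.858 m/s.
Reynolds number Re = ρVD/μ = 1.06 · 4.858 · 0.526 / 1.68e-05 = 1.612e+05.
Re > 4000 → turbulent. Relative roughness ε/D = 1.1e-06/0.526 = 2.09e-06. Swamee-Jain: f = 0.25/(log₁₀[2.09e-06/3.7 + 5.74/1.612e+05^0.9])² = 0.25/(log₁₀[5.65e-07 + 0.000118])² = 0.25/(-3.926)² = 0.01622.
Total minor-loss coefficient ΣK = 1·0.35 + 1·1 = 1.35.
ΔP = [f·L/D + ΣK]·(ρV²/2) = [0.01622·332/0.526 + 1.35]·(1.06·4.858²/2) = [10.24 + 1.35]·12.51 = 144.9 Pa.

ΔP ≈ 145 Pa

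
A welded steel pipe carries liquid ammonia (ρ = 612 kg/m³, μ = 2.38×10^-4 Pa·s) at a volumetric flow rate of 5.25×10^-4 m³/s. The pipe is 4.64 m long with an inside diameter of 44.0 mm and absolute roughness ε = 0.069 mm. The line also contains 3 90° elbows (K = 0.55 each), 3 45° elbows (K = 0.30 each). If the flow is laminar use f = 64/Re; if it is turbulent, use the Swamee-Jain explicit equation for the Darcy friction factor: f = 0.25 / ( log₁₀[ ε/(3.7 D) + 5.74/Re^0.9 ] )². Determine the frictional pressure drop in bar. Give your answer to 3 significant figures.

Cross-sectional area A = πD²/4 = π(0.044)²/4 = 0.001521 m²; mean velocity V = Q/A = 0.000525/0.001521 = 0.3453 m/s.
Reynolds number Re = ρVD/μ = 612 · 0.3453 · 0.044 / 0.000238 = 3.907e+04.
Re > 4000 → turbulent. Relative roughness ε/D = 6.9e-05/0.044 = 0.00157. Swamee-Jain: f = 0.25/(log₁₀[0.00157/3.7 + 5.74/3.907e+04^0.9])² = 0.25/(log₁₀[0.000424 + 0.000423])² = 0.25/(-3.072)² = 0.02649.
Total minor-loss coefficient ΣK = 3·0.55 + 3·0.3 = 2.55.
ΔP = [f·L/D + ΣK]·(ρV²/2) = [0.02649·4.64/0.044 + 2.55]·(612·0.3453²/2) = [2.793 + 2.55]·36.48 = 194.9 Pa.
ΔP = 194.9 Pa = 0.00195 bar.

ΔP ≈ 0.00195 bar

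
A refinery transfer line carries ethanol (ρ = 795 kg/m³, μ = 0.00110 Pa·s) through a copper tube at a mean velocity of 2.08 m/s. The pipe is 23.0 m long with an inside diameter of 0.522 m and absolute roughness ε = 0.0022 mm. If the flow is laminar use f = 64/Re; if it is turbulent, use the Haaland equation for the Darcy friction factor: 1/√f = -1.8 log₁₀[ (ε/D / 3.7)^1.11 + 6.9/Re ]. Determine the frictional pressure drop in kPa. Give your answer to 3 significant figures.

ΔP ≈ 0.919 kPa

Reynolds number Re = ρVD/μ = 795 · 2.08 · 0.522 / 0.0011 = 7.847e+05.
Re > 4000 → turbulent. Relative roughness ε/D = 2.2e-06/0.522 = 4.21e-06. Haaland: 1/√f = -1.8 log₁₀[(4.21e-06/3.7)^1.11 + 6.9/7.847e+05] = -1.8 log₁₀[2.53e-07 + 8.79e-06] = 9.078, so f = 0.01213.
Darcy-Weisbach: ΔP = f(L/D)(ρV²/2) = 0.01213·(23/0.522)·(795·2.08²/2) = 0.01213·44.06·1720 = 919.4 Pa.
ΔP = 919.4 Pa = 0.919 kPa.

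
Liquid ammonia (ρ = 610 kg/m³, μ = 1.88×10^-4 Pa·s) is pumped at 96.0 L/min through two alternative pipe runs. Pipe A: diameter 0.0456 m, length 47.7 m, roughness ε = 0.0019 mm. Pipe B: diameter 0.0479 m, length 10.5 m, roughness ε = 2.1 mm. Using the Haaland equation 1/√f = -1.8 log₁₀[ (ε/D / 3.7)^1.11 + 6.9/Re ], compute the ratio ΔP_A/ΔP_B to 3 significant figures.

ΔP_A/ΔP_B ≈ 1.44

Pipe A: V = Q/A = 0.0016/0.001633 = 0.9797 m/s; Re = 1.45e+05; ε/D = 4.17e-05; Haaland → f = 0.01674; ΔP_A = f(L/D)(ρV²/2) = 5126 Pa.
Pipe B: V = Q/A = 0.0016/0.001802 = 0.8879 m/s; Re = 1.38e+05; ε/D = 0.0438; Haaland → f = 0.0677; ΔP_B = f(L/D)(ρV²/2) = 3568 Pa.
ΔP_A/ΔP_B = 5126/3568 = 1.44.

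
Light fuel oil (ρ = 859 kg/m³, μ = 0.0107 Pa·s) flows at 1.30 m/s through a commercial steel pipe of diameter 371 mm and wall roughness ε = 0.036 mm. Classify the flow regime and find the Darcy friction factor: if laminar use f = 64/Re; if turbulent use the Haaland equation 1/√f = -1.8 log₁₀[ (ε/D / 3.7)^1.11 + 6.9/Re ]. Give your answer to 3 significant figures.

Re = ρVD/μ = 859·1.3·0.371/0.0107 = 3.872e+04.
Re > 4000 → turbulent. ε/D = 3.6e-05/0.371 = 9.7e-05; Haaland: 1/√f = -1.8 log₁₀[8.22e-06 + 0.000178] = 6.713, so f = 0.02219.

f ≈ 0.0222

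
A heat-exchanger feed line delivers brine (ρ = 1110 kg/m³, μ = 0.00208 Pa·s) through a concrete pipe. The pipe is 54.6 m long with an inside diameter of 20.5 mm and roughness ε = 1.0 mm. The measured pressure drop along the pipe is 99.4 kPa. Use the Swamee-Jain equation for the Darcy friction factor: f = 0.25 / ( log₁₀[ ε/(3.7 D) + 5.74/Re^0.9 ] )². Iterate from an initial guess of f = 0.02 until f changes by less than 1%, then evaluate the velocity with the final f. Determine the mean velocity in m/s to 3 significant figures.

Rearranging Darcy-Weisbach: V = √(2·ΔP·D/(f·L·ρ)). With ε/D = 0.001/0.0205 = 0.0488, iterate starting from f = 0.02:
  f = 0.02 → V = √(2·9.94e+04·0.0205/(0.02·54.6·1110)) = 1.834 m/s; Re = ρVD/μ = 2.006e+04; f → 0.07263
  f = 0.07263 → V = 0.9622 m/s; Re = 1.053e+04; f → 0.0741
  f = 0.0741 → V = 0.9526 m/s; Re = 1.042e+04; f → 0.07413
Converged (Δf/f < 1%). With the final f = 0.07413: V = √(2·9.94e+04·0.0205/(0.07413·54.6·1110)) = 0.9524 m/s.

V ≈ 0.952 m/s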